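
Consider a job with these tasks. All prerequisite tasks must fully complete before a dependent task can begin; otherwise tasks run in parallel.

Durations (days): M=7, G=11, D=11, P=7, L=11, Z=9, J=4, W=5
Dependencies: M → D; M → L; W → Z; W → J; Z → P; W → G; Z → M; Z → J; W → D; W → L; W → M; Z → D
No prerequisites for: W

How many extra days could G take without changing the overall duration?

W→Z→M→L = 5+9+7+11 = 32 sets the makespan at 32 days.
The longest chain containing G totals 16 days.
Float = 32 − 16 = 16.

16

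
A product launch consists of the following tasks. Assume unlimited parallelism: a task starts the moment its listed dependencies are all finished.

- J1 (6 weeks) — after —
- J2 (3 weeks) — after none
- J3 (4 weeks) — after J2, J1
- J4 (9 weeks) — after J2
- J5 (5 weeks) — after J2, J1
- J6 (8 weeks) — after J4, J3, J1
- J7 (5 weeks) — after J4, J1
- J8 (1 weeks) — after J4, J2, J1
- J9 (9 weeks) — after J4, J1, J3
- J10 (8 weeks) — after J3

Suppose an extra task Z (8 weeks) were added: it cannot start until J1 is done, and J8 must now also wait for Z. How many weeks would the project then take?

21

Originally the project takes 21 weeks.
With Z inserted, J8 now waits for max(J4, J2, J1, Z).
New critical path: J2→J4→J9 = 3+9+9 = 21 ⇒ 21 weeks.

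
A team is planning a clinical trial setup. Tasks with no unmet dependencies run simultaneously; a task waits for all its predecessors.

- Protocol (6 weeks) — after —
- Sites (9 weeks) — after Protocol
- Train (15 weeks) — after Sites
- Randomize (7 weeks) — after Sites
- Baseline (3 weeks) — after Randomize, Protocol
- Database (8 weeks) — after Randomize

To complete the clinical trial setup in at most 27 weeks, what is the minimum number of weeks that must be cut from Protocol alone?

Current finish: 30 weeks; target: 27.
Protocol is on every critical path, so each week cut from Protocol cuts the finish by one (this holds down to a finish of 25).
Need 30 − 27 = 3 weeks off Protocol → Protocol becomes 3 weeks, finish becomes 27.

3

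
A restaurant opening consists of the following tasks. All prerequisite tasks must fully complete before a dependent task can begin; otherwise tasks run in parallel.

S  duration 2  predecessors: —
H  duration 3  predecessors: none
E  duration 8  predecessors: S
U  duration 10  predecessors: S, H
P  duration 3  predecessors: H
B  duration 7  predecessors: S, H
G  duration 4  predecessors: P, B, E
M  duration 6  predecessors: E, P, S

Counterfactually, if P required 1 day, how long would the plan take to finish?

16

Critical path before the change: S→E→M = 2+8+6 = 16 giving 16 days.
P is off the critical path — its longest chain is 12 days, giving 4 of slack.
The critical path is still S→E→M; finish is now 16 days.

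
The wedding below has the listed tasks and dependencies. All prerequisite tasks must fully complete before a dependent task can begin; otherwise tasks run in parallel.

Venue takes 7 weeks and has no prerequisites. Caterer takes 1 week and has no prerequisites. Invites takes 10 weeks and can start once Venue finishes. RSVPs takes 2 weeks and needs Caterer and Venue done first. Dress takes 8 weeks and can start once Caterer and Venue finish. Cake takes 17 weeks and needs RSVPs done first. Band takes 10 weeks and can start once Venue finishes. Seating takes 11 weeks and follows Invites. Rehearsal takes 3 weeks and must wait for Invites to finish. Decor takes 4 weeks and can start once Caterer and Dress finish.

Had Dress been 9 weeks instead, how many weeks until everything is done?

Actual critical path: Venue→Invites→Seating = 7+10+11 = 28 ⇒ 28 weeks.
Dress has 9 weeks of float (longest path through it is 19).
The critical path is still Venue→Invites→Seating; finish is now 28 weeks.

28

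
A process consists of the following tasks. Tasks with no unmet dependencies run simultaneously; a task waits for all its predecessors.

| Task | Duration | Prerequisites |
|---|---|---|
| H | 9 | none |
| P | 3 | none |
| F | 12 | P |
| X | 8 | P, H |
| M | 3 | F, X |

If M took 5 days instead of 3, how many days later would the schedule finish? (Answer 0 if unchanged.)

2

As given, the longest chain is H→X→M = 9+8+3 = 20, so the finish is 20 days.
Since M is critical, the +2 change carries straight to that chain (now 22 days).
The critical path is still H→X→M; finish is now 22 days.
Change in finish: 22 − 20 = +2 days.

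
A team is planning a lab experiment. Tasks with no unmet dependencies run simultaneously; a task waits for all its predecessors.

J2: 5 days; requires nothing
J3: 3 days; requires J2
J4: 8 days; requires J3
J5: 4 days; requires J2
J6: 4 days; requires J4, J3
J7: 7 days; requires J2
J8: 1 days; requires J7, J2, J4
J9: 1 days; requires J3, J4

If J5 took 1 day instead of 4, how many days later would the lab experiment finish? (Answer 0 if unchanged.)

Critical path before the change: J2→J3→J4→J6 = 5+3+8+4 = 20 giving 20 days.
The longest path through J5 is only 9 days, so J5 has float 11.
The critical path is still J2→J3→J4→J6; finish is now 20 days.
Change in finish: 20 − 20 = +0 days.

0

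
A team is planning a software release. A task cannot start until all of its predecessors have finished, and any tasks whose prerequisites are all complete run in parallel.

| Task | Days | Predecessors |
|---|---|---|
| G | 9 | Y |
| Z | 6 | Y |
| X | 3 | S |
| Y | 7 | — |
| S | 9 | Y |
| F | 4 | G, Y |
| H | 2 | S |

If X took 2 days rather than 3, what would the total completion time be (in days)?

As given, the longest chain is Y→G→F = 7+9+4 = 20, so the finish is 20 days.
X has 1 day of float (longest path through it is 19).
No other chain overtakes it, so the finish is 20 days.

20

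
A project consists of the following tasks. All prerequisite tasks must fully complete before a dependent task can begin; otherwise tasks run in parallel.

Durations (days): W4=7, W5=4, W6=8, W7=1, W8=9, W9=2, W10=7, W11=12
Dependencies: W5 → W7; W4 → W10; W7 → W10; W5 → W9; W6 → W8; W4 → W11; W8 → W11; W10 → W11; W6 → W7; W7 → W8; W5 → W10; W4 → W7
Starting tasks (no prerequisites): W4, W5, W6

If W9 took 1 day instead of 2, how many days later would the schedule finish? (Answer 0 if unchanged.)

Baseline: W6→W7→W8→W11 = 8+1+9+12 = 30 → 30 days.
W9 has 24 days of float (longest path through it is 6).
That remains the longest chain; total 30 days.
Change in finish: 30 − 30 = +0 days.

0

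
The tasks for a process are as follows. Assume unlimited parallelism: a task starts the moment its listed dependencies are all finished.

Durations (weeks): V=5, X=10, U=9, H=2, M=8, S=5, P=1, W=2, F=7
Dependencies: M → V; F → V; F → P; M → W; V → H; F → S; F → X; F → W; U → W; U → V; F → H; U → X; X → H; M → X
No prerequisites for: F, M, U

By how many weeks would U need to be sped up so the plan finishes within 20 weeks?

1

Current finish: 21 weeks; target: 20.
U is on every critical path, so each week cut from U cuts the finish by one (this holds down to a finish of 20).
Need 21 − 20 = 1 week off U → U becomes 8 weeks, finish becomes 20.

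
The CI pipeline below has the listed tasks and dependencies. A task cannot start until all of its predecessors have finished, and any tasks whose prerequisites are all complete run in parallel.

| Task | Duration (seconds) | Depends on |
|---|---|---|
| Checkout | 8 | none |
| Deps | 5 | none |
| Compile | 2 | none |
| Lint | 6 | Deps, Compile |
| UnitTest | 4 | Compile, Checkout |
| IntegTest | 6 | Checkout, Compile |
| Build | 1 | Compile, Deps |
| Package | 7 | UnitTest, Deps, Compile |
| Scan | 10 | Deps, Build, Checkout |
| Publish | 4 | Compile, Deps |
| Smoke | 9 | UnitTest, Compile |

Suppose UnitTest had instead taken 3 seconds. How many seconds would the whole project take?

20

Baseline: Checkout→UnitTest→Smoke = 8+4+9 = 21 → 21 seconds.
Since UnitTest is critical, the -1 change carries straight to that chain (now 20 seconds).
That remains the longest chain; total 20 seconds.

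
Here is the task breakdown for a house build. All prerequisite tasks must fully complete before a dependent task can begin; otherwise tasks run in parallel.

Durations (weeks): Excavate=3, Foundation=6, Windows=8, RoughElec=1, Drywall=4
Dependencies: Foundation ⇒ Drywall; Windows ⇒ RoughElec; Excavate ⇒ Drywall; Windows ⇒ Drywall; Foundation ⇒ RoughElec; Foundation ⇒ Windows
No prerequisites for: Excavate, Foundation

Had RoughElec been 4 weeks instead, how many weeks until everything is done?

Critical path before the change: Foundation→Windows→Drywall = 6+8+4 = 18 giving 18 weeks.
The longest path through RoughElec is only 15 weeks, so RoughElec has float 3.
The binding chain switches to Foundation→Windows→RoughElec = 6+8+4 = 18; finish 18 weeks.

18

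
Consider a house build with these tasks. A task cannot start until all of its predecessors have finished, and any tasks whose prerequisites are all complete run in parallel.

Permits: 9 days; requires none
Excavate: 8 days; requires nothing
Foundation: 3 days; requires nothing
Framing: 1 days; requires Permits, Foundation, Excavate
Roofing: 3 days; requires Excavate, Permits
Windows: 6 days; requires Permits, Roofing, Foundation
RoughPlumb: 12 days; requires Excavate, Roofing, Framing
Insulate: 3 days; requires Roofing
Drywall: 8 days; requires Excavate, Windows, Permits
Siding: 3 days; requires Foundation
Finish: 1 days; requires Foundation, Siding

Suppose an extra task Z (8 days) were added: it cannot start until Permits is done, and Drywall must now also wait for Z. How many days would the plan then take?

26

Originally the plan takes 26 days.
With Z inserted, Drywall now waits for max(Excavate, Windows, Permits, Z).
New critical path: Permits→Roofing→Windows→Drywall = 9+3+6+8 = 26 ⇒ 26 days.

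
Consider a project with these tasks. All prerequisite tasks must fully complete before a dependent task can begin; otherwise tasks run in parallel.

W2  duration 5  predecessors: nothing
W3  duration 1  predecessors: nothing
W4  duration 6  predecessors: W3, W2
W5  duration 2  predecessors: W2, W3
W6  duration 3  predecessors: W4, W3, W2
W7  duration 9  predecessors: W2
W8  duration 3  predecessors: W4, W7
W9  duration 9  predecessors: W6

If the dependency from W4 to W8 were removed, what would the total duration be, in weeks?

23

With the dependency in place, W2→W4→W6→W9 = 5+6+3+9 = 23 sets the finish at 23 weeks.
Dropping W4→W8 doesn't change W8's earliest start (14); another predecessor still binds.
New critical path: W2→W4→W6→W9 = 5+6+3+9 = 23 ⇒ 23 weeks.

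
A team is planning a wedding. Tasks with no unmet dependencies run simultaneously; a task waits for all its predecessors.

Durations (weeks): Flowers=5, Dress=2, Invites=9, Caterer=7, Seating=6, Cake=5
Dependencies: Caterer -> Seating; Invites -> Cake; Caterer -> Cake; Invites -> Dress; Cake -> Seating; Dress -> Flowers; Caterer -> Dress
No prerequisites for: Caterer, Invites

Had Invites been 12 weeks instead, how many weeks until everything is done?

As given, the longest chain is Invites→Cake→Seating = 9+5+6 = 20, so the finish is 20 weeks.
Invites is on the critical path; changing it to 12 makes that path 23 weeks.
That remains the longest chain; total 23 weeks.

23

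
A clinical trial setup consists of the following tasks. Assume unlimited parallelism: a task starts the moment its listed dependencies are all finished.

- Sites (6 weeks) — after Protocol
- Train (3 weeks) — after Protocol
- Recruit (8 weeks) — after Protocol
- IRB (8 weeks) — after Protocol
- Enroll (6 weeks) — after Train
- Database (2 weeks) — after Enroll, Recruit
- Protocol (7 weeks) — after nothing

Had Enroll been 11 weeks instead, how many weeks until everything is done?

23

As given, the longest chain is Protocol→Train→Enroll→Database = 7+3+6+2 = 18, so the finish is 18 weeks.
Since Enroll is critical, the +5 change carries straight to that chain (now 23 weeks).
The critical path is still Protocol→Train→Enroll→Database; finish is now 23 weeks.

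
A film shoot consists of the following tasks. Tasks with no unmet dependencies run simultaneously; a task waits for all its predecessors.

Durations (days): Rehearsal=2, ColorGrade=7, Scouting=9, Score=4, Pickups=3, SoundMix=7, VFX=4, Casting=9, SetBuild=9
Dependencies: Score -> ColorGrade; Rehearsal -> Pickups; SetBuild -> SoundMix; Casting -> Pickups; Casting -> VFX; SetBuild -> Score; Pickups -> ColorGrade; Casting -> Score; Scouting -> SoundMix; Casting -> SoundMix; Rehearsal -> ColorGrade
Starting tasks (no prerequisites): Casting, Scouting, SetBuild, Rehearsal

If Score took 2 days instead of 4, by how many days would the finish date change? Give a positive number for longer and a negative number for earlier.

Critical path before the change: Casting→Score→ColorGrade = 9+4+7 = 20 giving 20 days.
Since Score is critical, the -2 change carries straight to that chain (now 18 days).
Now Casting→Pickups→ColorGrade = 9+3+7 = 19 is longest, so the finish becomes 19 days.
Change in finish: 19 − 20 = -1 days.

-1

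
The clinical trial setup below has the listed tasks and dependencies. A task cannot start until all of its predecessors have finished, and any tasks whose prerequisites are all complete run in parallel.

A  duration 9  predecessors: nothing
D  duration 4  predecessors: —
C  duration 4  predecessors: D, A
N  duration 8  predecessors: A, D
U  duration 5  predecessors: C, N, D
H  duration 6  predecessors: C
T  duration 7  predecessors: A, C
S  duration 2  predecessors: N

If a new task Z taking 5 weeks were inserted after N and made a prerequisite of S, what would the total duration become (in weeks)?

Originally the project takes 22 weeks.
With Z inserted, S now waits for max(N, Z).
New critical path: A→N→Z→S = 9+8+5+2 = 24 ⇒ 24 weeks.

24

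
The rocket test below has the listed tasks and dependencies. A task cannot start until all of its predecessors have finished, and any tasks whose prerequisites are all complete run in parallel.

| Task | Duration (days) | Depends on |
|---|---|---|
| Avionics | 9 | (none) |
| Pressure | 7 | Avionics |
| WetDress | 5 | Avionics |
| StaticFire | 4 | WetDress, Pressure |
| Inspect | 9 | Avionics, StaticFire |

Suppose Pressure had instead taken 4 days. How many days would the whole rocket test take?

27

Baseline: Avionics→Pressure→StaticFire→Inspect = 9+7+4+9 = 29 → 29 days.
Since Pressure is critical, the -3 change carries straight to that chain (now 26 days).
Now Avionics→WetDress→StaticFire→Inspect = 9+5+4+9 = 27 is longest, so the finish becomes 27 days.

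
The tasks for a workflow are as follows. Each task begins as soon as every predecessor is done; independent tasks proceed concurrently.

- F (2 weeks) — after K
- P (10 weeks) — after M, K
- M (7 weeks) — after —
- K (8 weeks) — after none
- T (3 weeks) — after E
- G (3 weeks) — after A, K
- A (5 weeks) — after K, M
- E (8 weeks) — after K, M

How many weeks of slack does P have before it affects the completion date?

K→E→T = 8+8+3 = 19 sets the makespan at 19 weeks.
The longest chain containing P totals 18 weeks.
So P can slip 19 − 18 = 1 week.

1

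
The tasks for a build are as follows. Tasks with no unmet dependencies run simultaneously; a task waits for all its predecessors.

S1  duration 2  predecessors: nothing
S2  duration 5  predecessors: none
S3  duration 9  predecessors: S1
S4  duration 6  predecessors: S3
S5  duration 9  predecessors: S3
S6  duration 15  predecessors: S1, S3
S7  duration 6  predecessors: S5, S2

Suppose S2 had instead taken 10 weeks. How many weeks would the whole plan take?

26

Actual critical path: S1→S3→S5→S7 = 2+9+9+6 = 26 ⇒ 26 weeks.
The longest path through S2 is only 11 weeks, so S2 has float 15.
The critical path is still S1→S3→S5→S7; finish is now 26 weeks.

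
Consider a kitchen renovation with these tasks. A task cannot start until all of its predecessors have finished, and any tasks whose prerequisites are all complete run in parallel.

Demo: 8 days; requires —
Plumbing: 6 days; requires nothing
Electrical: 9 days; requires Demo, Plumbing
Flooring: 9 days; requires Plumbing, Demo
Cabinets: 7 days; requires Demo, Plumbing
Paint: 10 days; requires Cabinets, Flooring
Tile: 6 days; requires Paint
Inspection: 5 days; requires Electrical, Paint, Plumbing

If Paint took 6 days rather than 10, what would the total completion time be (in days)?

Baseline: Demo→Flooring→Paint→Tile = 8+9+10+6 = 33 → 33 days.
Paint is on the critical path; changing it to 6 makes that path 29 days.
The critical path is still Demo→Flooring→Paint→Tile; finish is now 29 days.

29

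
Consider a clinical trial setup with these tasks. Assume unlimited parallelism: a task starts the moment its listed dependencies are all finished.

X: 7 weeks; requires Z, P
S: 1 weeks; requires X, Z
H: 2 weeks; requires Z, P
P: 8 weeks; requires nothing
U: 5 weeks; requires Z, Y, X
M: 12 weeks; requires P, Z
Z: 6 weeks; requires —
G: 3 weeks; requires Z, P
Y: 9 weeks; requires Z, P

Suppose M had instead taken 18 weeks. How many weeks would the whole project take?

26

Critical path before the change: P→Y→U = 8+9+5 = 22 giving 22 weeks.
M is off the critical path — its longest chain is 20 weeks, giving 2 of slack.
The binding chain switches to P→M = 8+18 = 26; finish 26 weeks.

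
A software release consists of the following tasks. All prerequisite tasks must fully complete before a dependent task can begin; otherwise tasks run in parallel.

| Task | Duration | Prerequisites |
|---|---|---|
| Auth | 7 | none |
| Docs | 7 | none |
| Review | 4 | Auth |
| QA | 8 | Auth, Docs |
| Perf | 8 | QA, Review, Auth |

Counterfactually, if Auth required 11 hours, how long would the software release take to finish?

Critical path before the change: Auth→QA→Perf = 7+8+8 = 23 giving 23 hours.
Auth lies on that path, so at 11 hours the path becomes 27 hours.
The critical path is still Auth→QA→Perf; finish is now 27 hours.

27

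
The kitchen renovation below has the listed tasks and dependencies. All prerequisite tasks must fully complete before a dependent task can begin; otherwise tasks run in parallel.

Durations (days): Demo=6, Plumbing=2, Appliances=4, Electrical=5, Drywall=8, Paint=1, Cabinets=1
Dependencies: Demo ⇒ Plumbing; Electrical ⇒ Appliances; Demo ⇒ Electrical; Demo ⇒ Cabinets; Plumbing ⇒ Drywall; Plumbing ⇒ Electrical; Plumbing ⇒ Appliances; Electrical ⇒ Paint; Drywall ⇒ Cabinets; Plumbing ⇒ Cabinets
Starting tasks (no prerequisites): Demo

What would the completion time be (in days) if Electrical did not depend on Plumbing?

17

Original critical path: Demo→Plumbing→Electrical→Appliances = 6+2+5+4 = 17 ⇒ 17 days.
Without Plumbing→Electrical, Electrical's earliest start moves from 8 to 6.
The longest chain is now Demo→Plumbing→Drywall→Cabinets = 6+2+8+1 = 17, so the schedule takes 17 days.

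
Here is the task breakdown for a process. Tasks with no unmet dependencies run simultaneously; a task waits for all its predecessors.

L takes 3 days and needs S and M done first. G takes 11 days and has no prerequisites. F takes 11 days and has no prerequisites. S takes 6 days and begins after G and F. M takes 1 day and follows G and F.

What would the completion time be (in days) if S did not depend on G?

With the dependency in place, G→S→L = 11+6+3 = 20 sets the finish at 20 days.
Dropping G→S doesn't change S's earliest start (11); another predecessor still binds.
The longest chain is now F→S→L = 11+6+3 = 20, so the plan takes 20 days.

20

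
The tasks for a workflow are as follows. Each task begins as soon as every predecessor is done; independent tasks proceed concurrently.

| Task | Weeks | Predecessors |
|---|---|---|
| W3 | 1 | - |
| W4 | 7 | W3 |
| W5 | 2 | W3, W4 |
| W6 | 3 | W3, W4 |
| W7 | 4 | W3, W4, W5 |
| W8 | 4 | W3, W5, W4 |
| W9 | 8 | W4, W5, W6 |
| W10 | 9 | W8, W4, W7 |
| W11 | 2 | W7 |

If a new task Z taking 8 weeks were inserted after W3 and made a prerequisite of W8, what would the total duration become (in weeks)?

Originally the project takes 23 weeks.
With Z inserted, W8 now waits for max(W3, W5, W4, Z).
New critical path: W3→W4→W5→W7→W10 = 1+7+2+4+9 = 23 ⇒ 23 weeks.

23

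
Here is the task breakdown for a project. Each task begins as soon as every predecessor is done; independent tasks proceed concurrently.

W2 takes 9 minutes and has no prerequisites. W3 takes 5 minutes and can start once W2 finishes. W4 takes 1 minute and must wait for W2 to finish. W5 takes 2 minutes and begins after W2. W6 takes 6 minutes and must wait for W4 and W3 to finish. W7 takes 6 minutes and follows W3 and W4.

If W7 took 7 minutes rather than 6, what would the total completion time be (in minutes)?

21

Actual critical path: W2→W3→W7 = 9+5+6 = 20 ⇒ 20 minutes.
W7 lies on that path, so at 7 minutes the path becomes 21 minutes.
No other chain overtakes it, so the finish is 21 minutes.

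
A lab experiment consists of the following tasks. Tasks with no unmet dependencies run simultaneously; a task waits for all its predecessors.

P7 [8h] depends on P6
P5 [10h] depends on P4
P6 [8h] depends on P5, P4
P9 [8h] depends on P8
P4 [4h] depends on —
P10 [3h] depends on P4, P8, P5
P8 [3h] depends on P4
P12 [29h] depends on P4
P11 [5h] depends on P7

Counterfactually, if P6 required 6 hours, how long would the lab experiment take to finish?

33

Actual critical path: P4→P5→P6→P7→P11 = 4+10+8+8+5 = 35 ⇒ 35 hours.
P6 is on the critical path; changing it to 6 makes that path 33 hours.
The critical path is still P4→P5→P6→P7→P11; finish is now 33 hours.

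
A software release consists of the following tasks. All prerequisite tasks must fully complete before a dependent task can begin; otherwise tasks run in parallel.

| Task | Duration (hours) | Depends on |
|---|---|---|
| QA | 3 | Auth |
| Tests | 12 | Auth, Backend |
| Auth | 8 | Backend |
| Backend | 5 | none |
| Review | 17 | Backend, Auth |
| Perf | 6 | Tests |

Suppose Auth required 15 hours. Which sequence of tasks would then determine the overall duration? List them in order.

Backend, Auth, Tests, Perf

Critical path before the change: Backend→Auth→Tests→Perf = 5+8+12+6 = 31 giving 31 hours.
Since Auth is critical, the +7 change carries straight to that chain (now 38 hours).
The critical path is still Backend→Auth→Tests→Perf; finish is now 38 hours.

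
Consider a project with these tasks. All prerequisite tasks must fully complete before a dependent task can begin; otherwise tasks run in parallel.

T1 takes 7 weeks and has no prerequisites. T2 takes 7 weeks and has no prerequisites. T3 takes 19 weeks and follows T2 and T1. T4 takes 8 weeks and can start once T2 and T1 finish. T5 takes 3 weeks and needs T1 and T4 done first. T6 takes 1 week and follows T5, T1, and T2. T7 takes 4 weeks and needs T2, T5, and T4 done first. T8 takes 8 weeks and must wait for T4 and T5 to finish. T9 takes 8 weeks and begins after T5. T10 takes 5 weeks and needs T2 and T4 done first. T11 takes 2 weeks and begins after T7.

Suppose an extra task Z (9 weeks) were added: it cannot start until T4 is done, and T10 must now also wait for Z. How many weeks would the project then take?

Originally the project takes 26 weeks.
With Z inserted, T10 now waits for max(T2, T4, Z).
New critical path: T1→T4→Z→T10 = 7+8+9+5 = 29 ⇒ 29 weeks.

29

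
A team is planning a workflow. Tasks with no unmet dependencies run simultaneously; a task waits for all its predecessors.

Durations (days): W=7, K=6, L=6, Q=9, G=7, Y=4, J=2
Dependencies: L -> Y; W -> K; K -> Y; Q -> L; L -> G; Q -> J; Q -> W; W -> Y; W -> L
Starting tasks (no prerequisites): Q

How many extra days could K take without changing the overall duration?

Q→W→L→G = 9+7+6+7 = 29 sets the makespan at 29 days.
K finishes as early as 22 and must finish by 25.
Slack of K = 19 − 16 = 3 days.

3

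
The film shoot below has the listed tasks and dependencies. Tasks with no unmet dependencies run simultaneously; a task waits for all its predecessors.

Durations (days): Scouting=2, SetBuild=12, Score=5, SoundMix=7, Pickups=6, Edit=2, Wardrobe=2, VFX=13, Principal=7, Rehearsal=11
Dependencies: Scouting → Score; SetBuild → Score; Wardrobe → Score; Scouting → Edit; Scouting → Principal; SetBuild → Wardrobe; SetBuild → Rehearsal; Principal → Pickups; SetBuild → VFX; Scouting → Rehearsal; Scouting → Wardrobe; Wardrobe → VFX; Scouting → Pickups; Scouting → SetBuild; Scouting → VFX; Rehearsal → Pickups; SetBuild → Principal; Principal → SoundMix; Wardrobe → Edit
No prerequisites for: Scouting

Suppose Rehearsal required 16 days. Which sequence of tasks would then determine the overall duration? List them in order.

Scouting, SetBuild, Rehearsal, Pickups

The binding path is Scouting→SetBuild→Rehearsal→Pickups = 2+12+11+6 = 31; finish at 31 days.
Rehearsal lies on that path, so at 16 days the path becomes 36 days.
No other chain overtakes it, so the finish is 36 days.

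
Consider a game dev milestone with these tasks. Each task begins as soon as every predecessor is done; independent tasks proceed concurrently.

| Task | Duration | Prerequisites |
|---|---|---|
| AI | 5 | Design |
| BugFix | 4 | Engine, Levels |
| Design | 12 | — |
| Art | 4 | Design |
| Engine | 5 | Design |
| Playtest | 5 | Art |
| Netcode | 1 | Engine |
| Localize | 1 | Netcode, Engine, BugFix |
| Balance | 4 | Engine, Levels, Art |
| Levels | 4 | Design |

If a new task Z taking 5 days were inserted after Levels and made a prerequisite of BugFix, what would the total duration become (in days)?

Originally the project takes 22 days.
With Z inserted, BugFix now waits for max(Engine, Levels, Z).
New critical path: Design→Levels→Z→BugFix→Localize = 12+4+5+4+1 = 26 ⇒ 26 days.

26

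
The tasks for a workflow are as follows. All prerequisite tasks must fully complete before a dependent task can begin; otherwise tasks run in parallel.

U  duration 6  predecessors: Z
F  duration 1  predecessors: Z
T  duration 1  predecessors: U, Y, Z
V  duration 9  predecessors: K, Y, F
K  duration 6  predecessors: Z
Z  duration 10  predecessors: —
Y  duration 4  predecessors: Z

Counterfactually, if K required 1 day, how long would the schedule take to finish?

The binding path is Z→K→V = 10+6+9 = 25; finish at 25 days.
Since K is critical, the -5 change carries straight to that chain (now 20 days).
The binding chain switches to Z→Y→V = 10+4+9 = 23; finish 23 days.

23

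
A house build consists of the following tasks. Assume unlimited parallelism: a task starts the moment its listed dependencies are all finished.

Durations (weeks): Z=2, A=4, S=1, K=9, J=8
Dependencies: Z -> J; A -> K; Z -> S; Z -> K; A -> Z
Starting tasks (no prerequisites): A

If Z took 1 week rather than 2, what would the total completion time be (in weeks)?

14

As given, the longest chain is A→Z→K = 4+2+9 = 15, so the finish is 15 weeks.
Z lies on that path, so at 1 week the path becomes 14 weeks.
That remains the longest chain; total 14 weeks.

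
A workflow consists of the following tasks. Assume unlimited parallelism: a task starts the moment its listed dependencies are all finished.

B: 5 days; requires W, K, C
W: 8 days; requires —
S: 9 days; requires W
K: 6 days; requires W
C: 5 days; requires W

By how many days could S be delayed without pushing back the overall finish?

2

The longest chain is W→K→B = 8+6+5 = 19; overall finish 19 days.
The longest chain containing S totals 17 days.
Float = 19 − 17 = 2.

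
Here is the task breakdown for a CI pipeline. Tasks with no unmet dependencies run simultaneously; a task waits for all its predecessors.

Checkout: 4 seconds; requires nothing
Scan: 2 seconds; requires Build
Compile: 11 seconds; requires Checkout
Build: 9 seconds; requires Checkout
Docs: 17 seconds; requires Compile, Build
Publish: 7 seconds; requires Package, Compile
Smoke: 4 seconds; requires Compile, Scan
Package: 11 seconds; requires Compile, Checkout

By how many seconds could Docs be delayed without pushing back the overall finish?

1

Critical path: Checkout→Compile→Package→Publish = 4+11+11+7 = 33, so the finish is 33 seconds.
Docs finishes as early as 32 and must finish by 33.
Slack of Docs = 16 − 15 = 1 second.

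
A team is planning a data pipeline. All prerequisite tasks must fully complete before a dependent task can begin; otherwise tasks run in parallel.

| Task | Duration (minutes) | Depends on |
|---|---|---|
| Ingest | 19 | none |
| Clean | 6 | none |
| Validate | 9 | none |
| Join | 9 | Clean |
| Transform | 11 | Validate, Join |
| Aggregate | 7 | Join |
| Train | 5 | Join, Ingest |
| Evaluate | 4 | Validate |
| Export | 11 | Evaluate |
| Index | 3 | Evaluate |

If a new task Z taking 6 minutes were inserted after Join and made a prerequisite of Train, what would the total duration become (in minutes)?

26

Originally the plan takes 26 minutes.
With Z inserted, Train now waits for max(Join, Ingest, Z).
New critical path: Clean→Join→Z→Train = 6+9+6+5 = 26 ⇒ 26 minutes.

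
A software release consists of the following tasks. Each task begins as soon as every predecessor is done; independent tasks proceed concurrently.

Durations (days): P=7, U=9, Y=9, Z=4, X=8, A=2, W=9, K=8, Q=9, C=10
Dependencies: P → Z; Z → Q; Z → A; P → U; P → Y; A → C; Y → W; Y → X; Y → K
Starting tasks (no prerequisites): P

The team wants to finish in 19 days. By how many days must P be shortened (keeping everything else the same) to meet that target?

6

Current finish: 25 days; target: 19.
P is on every critical path, so each day cut from P cuts the finish by one (this holds down to a finish of 19).
Need 25 − 19 = 6 days off P → P becomes 1 day, finish becomes 19.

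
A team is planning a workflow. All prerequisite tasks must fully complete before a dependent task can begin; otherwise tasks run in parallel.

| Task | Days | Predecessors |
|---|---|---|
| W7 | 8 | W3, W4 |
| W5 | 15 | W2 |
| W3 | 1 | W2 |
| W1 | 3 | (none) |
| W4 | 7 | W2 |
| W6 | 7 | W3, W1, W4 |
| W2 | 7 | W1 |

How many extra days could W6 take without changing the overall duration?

1

The longest chain is W1→W2→W4→W7 = 3+7+7+8 = 25; overall finish 25 days.
Longest path through W6: 24 days (earliest finish 24, latest finish 25).
Float = 25 − 24 = 1.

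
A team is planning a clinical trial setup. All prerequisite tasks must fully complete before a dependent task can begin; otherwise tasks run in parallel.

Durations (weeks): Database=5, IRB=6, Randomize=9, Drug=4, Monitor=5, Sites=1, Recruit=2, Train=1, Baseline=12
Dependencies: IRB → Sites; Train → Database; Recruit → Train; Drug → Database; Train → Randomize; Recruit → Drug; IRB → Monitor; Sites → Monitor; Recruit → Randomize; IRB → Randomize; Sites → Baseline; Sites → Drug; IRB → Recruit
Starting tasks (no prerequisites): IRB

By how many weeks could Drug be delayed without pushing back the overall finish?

2

The longest chain is IRB→Sites→Baseline = 6+1+12 = 19; overall finish 19 weeks.
Drug finishes as early as 12 and must finish by 14.
So Drug can slip 14 − 12 = 2 weeks.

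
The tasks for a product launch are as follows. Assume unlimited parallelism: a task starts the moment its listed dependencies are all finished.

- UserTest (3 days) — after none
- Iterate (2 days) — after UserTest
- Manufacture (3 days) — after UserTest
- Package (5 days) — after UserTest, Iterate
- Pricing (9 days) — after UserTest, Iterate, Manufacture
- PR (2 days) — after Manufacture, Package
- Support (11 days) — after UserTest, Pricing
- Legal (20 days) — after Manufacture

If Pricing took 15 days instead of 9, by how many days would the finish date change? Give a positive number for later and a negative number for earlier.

As given, the longest chain is UserTest→Manufacture→Pricing→Support = 3+3+9+11 = 26, so the finish is 26 days.
Since Pricing is critical, the +6 change carries straight to that chain (now 32 days).
No other chain overtakes it, so the finish is 32 days.
Change in finish: 32 − 26 = +6 days.

6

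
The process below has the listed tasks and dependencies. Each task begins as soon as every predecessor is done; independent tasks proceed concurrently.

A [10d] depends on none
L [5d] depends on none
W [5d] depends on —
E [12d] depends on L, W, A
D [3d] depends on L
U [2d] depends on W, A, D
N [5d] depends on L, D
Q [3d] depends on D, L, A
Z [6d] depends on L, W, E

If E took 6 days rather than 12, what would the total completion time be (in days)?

22

Critical path before the change: A→E→Z = 10+12+6 = 28 giving 28 days.
E lies on that path, so at 6 days the path becomes 22 days.
No other chain overtakes it, so the finish is 22 days.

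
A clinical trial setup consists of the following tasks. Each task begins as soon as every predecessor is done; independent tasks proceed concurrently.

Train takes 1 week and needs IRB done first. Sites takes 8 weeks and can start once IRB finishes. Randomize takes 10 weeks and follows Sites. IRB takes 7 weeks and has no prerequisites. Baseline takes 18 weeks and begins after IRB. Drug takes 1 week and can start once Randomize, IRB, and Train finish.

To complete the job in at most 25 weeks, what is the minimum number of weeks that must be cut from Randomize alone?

1

Current finish: 26 weeks; target: 25.
Randomize is on every critical path, so each week cut from Randomize cuts the finish by one (this holds down to a finish of 25).
Need 26 − 25 = 1 week off Randomize → Randomize becomes 9 weeks, finish becomes 25.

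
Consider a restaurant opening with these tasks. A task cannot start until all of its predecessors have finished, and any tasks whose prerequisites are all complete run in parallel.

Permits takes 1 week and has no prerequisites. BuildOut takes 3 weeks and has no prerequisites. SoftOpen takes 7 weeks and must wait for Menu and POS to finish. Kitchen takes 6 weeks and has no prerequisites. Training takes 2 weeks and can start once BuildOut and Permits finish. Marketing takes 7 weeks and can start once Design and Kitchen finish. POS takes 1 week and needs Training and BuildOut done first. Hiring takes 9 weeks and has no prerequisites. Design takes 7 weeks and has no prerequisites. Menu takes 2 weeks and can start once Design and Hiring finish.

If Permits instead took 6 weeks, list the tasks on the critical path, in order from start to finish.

The binding path is Hiring→Menu→SoftOpen = 9+2+7 = 18; finish at 18 weeks.
The longest path through Permits is only 11 weeks, so Permits has float 7.
No other chain overtakes it, so the finish is 18 weeks.

Hiring, Menu, SoftOpen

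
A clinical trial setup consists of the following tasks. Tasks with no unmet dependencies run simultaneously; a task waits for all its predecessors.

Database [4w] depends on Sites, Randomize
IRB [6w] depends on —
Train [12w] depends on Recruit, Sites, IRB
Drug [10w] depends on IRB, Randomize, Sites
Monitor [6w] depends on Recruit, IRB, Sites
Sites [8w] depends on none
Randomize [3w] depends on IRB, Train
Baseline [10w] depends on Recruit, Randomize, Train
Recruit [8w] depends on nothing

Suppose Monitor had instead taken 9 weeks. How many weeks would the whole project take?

Critical path before the change: Sites→Train→Randomize→Drug = 8+12+3+10 = 33 giving 33 weeks.
Monitor has 19 weeks of float (longest path through it is 14).
That remains the longest chain; total 33 weeks.

33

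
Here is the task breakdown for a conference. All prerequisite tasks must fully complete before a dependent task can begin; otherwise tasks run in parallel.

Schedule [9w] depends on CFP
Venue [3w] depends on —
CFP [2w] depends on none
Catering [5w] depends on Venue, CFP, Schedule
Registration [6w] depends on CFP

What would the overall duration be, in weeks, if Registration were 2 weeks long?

16

As given, the longest chain is CFP→Schedule→Catering = 2+9+5 = 16, so the finish is 16 weeks.
Registration is off the critical path — its longest chain is 8 weeks, giving 8 of slack.
That remains the longest chain; total 16 weeks.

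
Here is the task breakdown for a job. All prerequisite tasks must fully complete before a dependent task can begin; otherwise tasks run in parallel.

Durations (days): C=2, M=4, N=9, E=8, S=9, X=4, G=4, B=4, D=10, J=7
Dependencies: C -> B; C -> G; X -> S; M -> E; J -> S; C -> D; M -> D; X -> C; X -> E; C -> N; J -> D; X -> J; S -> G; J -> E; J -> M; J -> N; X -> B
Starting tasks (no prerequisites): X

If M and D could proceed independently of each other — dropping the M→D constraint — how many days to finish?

Before: longest chain X→J→M→D = 4+7+4+10 = 25, finish 25.
Without M→D, D's earliest start moves from 15 to 11.
The longest chain is now X→J→S→G = 4+7+9+4 = 24, so the project takes 24 days.

24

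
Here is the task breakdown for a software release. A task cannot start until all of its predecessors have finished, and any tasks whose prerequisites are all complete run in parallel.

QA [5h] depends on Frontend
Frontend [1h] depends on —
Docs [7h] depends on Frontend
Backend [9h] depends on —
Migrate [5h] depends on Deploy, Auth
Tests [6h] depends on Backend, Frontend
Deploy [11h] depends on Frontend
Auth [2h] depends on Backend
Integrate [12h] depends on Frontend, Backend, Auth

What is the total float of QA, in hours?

17

The longest chain is Backend→Auth→Integrate = 9+2+12 = 23; overall finish 23 hours.
QA finishes as early as 6 and must finish by 23.
Slack of QA = 18 − 1 = 17 hours.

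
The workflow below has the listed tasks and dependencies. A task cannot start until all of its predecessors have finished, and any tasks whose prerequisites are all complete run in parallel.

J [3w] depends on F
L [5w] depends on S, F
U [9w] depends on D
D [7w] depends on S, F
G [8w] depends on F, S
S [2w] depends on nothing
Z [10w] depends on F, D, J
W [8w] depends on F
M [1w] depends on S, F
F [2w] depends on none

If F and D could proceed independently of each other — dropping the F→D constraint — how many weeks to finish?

19

Before: longest chain F→D→Z = 2+7+10 = 19, finish 19.
Dropping F→D doesn't change D's earliest start (2); another predecessor still binds.
New critical path: S→D→Z = 2+7+10 = 19 ⇒ 19 weeks.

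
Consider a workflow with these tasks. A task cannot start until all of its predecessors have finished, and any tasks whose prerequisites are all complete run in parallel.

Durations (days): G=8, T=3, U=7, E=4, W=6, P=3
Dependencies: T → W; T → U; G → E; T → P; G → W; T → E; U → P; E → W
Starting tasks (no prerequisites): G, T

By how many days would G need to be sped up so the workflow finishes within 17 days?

1

Current finish: 18 days; target: 17.
G is on every critical path, so each day cut from G cuts the finish by one (this holds down to a finish of 13).
Need 18 − 17 = 1 day off G → G becomes 7 days, finish becomes 17.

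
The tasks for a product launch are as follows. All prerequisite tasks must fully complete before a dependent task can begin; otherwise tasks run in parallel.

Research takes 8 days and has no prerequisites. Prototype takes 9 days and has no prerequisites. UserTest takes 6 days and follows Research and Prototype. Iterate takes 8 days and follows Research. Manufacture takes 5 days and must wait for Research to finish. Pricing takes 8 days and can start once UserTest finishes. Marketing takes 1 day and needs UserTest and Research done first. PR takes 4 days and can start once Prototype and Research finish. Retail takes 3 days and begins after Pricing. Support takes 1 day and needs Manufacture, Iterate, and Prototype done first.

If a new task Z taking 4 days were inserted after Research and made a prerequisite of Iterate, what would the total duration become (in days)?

Originally the product launch takes 26 days.
With Z inserted, Iterate now waits for max(Research, Z).
New critical path: Prototype→UserTest→Pricing→Retail = 9+6+8+3 = 26 ⇒ 26 days.

26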